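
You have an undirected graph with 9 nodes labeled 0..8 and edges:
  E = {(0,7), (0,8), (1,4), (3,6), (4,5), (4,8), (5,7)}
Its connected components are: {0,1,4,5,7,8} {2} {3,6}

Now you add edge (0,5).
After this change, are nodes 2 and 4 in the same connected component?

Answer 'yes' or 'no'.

Initial components: {0,1,4,5,7,8} {2} {3,6}
Adding edge (0,5): both already in same component {0,1,4,5,7,8}. No change.
New components: {0,1,4,5,7,8} {2} {3,6}
Are 2 and 4 in the same component? no

Answer: no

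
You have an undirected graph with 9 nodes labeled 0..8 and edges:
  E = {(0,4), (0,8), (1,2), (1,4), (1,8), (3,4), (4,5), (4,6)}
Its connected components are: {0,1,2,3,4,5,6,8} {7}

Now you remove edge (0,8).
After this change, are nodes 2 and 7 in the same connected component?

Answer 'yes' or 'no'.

Answer: no

Derivation:
Initial components: {0,1,2,3,4,5,6,8} {7}
Removing edge (0,8): not a bridge — component count unchanged at 2.
New components: {0,1,2,3,4,5,6,8} {7}
Are 2 and 7 in the same component? no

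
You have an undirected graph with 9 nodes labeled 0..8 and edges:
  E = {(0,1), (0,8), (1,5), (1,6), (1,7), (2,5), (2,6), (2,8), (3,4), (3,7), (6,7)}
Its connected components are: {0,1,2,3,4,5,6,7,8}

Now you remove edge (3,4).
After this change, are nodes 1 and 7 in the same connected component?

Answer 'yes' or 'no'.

Answer: yes

Derivation:
Initial components: {0,1,2,3,4,5,6,7,8}
Removing edge (3,4): it was a bridge — component count 1 -> 2.
New components: {0,1,2,3,5,6,7,8} {4}
Are 1 and 7 in the same component? yes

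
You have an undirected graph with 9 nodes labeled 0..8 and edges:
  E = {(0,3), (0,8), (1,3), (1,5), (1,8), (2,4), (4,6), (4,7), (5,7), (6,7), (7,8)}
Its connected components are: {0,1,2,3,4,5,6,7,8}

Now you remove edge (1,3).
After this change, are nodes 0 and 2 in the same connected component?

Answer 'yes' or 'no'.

Answer: yes

Derivation:
Initial components: {0,1,2,3,4,5,6,7,8}
Removing edge (1,3): not a bridge — component count unchanged at 1.
New components: {0,1,2,3,4,5,6,7,8}
Are 0 and 2 in the same component? yes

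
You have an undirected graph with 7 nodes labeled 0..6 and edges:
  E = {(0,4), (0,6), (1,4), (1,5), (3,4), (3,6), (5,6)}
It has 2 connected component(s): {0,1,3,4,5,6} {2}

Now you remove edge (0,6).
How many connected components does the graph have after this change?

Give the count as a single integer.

Initial component count: 2
Remove (0,6): not a bridge. Count unchanged: 2.
  After removal, components: {0,1,3,4,5,6} {2}
New component count: 2

Answer: 2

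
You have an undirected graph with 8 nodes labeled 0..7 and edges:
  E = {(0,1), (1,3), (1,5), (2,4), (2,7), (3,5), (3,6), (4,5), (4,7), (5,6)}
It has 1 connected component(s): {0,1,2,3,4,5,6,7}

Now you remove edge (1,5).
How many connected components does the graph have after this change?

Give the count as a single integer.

Initial component count: 1
Remove (1,5): not a bridge. Count unchanged: 1.
  After removal, components: {0,1,2,3,4,5,6,7}
New component count: 1

Answer: 1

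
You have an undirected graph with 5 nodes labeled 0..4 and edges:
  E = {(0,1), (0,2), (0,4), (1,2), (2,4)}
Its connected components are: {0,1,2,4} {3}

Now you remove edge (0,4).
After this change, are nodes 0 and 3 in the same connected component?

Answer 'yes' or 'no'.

Initial components: {0,1,2,4} {3}
Removing edge (0,4): not a bridge — component count unchanged at 2.
New components: {0,1,2,4} {3}
Are 0 and 3 in the same component? no

Answer: no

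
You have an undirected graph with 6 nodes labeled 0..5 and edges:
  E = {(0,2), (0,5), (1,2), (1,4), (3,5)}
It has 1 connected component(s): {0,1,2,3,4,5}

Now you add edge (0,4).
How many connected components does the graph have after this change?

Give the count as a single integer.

Answer: 1

Derivation:
Initial component count: 1
Add (0,4): endpoints already in same component. Count unchanged: 1.
New component count: 1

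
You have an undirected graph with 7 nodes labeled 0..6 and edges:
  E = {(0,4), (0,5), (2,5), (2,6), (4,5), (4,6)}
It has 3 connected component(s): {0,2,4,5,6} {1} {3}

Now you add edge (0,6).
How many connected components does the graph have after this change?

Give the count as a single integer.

Initial component count: 3
Add (0,6): endpoints already in same component. Count unchanged: 3.
New component count: 3

Answer: 3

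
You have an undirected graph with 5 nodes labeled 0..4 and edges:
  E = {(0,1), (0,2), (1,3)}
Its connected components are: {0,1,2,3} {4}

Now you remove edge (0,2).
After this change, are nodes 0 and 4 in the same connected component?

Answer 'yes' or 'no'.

Initial components: {0,1,2,3} {4}
Removing edge (0,2): it was a bridge — component count 2 -> 3.
New components: {0,1,3} {2} {4}
Are 0 and 4 in the same component? no

Answer: no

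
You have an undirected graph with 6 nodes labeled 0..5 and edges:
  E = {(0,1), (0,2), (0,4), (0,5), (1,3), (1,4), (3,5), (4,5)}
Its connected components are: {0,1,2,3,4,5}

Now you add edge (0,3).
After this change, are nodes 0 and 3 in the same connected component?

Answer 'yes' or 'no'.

Initial components: {0,1,2,3,4,5}
Adding edge (0,3): both already in same component {0,1,2,3,4,5}. No change.
New components: {0,1,2,3,4,5}
Are 0 and 3 in the same component? yes

Answer: yes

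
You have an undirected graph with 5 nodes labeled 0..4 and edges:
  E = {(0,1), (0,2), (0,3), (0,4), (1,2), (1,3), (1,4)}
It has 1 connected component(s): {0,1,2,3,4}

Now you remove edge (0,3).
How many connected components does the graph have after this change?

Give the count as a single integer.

Answer: 1

Derivation:
Initial component count: 1
Remove (0,3): not a bridge. Count unchanged: 1.
  After removal, components: {0,1,2,3,4}
New component count: 1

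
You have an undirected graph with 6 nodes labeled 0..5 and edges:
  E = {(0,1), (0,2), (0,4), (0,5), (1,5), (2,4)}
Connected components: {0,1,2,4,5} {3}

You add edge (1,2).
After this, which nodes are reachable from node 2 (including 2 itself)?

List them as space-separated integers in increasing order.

Before: nodes reachable from 2: {0,1,2,4,5}
Adding (1,2): both endpoints already in same component. Reachability from 2 unchanged.
After: nodes reachable from 2: {0,1,2,4,5}

Answer: 0 1 2 4 5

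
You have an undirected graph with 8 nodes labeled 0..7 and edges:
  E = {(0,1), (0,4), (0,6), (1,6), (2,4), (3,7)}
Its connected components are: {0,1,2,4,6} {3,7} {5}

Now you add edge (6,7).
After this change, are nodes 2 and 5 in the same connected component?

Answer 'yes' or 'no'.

Answer: no

Derivation:
Initial components: {0,1,2,4,6} {3,7} {5}
Adding edge (6,7): merges {0,1,2,4,6} and {3,7}.
New components: {0,1,2,3,4,6,7} {5}
Are 2 and 5 in the same component? no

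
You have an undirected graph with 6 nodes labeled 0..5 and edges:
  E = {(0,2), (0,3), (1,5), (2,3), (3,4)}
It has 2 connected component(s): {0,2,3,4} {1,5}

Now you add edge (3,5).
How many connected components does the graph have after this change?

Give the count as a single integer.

Initial component count: 2
Add (3,5): merges two components. Count decreases: 2 -> 1.
New component count: 1

Answer: 1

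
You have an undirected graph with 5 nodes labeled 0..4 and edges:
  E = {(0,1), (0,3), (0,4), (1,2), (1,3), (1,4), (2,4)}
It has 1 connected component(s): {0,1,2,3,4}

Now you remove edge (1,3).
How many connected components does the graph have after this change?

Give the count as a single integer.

Answer: 1

Derivation:
Initial component count: 1
Remove (1,3): not a bridge. Count unchanged: 1.
  After removal, components: {0,1,2,3,4}
New component count: 1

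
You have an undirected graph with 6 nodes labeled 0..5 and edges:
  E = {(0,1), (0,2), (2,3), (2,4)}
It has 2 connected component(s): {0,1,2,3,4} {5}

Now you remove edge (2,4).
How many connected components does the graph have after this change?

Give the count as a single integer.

Initial component count: 2
Remove (2,4): it was a bridge. Count increases: 2 -> 3.
  After removal, components: {0,1,2,3} {4} {5}
New component count: 3

Answer: 3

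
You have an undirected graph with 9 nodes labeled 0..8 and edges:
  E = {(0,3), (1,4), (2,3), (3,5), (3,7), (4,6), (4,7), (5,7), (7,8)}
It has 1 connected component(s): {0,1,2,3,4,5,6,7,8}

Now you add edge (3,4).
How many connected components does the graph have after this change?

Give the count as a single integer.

Initial component count: 1
Add (3,4): endpoints already in same component. Count unchanged: 1.
New component count: 1

Answer: 1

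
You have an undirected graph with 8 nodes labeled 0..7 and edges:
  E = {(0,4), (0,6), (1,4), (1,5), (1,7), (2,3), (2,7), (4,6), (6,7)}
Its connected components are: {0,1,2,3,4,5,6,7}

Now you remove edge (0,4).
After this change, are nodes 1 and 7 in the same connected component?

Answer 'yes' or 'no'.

Initial components: {0,1,2,3,4,5,6,7}
Removing edge (0,4): not a bridge — component count unchanged at 1.
New components: {0,1,2,3,4,5,6,7}
Are 1 and 7 in the same component? yes

Answer: yes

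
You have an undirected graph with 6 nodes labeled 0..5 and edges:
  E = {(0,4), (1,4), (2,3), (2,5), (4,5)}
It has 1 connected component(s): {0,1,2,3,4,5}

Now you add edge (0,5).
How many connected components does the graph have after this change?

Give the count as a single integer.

Initial component count: 1
Add (0,5): endpoints already in same component. Count unchanged: 1.
New component count: 1

Answer: 1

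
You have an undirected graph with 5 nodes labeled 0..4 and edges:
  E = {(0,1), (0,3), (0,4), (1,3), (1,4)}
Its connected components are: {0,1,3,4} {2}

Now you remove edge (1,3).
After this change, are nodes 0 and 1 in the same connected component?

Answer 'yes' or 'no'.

Answer: yes

Derivation:
Initial components: {0,1,3,4} {2}
Removing edge (1,3): not a bridge — component count unchanged at 2.
New components: {0,1,3,4} {2}
Are 0 and 1 in the same component? yes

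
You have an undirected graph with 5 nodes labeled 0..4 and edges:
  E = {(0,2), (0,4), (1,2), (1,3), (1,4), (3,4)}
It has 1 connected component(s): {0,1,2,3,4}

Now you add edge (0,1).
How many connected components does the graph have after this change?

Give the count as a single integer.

Answer: 1

Derivation:
Initial component count: 1
Add (0,1): endpoints already in same component. Count unchanged: 1.
New component count: 1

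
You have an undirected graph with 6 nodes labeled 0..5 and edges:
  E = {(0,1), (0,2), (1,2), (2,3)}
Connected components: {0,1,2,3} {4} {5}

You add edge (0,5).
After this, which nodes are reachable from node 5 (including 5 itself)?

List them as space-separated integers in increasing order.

Answer: 0 1 2 3 5

Derivation:
Before: nodes reachable from 5: {5}
Adding (0,5): merges 5's component with another. Reachability grows.
After: nodes reachable from 5: {0,1,2,3,5}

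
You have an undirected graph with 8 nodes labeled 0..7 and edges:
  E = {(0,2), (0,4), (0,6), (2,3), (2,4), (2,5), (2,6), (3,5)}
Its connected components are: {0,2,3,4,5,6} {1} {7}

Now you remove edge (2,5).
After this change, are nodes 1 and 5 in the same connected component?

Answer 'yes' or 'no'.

Answer: no

Derivation:
Initial components: {0,2,3,4,5,6} {1} {7}
Removing edge (2,5): not a bridge — component count unchanged at 3.
New components: {0,2,3,4,5,6} {1} {7}
Are 1 and 5 in the same component? no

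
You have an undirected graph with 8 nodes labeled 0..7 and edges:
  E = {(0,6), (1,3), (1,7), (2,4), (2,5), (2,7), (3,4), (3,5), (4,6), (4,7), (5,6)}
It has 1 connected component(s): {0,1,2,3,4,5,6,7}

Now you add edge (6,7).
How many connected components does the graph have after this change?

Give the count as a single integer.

Answer: 1

Derivation:
Initial component count: 1
Add (6,7): endpoints already in same component. Count unchanged: 1.
New component count: 1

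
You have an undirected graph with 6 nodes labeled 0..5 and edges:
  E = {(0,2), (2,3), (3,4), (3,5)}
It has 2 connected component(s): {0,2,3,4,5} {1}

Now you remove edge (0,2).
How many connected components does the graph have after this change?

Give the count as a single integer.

Answer: 3

Derivation:
Initial component count: 2
Remove (0,2): it was a bridge. Count increases: 2 -> 3.
  After removal, components: {0} {1} {2,3,4,5}
New component count: 3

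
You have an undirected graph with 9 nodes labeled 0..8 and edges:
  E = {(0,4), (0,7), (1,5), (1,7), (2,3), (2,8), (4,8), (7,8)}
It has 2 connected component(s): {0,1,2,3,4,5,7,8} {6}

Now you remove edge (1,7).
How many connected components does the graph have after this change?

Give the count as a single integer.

Initial component count: 2
Remove (1,7): it was a bridge. Count increases: 2 -> 3.
  After removal, components: {0,2,3,4,7,8} {1,5} {6}
New component count: 3

Answer: 3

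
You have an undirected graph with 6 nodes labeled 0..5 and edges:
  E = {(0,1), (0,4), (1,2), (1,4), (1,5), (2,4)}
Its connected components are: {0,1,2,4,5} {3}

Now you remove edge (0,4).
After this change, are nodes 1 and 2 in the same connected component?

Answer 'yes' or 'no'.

Answer: yes

Derivation:
Initial components: {0,1,2,4,5} {3}
Removing edge (0,4): not a bridge — component count unchanged at 2.
New components: {0,1,2,4,5} {3}
Are 1 and 2 in the same component? yes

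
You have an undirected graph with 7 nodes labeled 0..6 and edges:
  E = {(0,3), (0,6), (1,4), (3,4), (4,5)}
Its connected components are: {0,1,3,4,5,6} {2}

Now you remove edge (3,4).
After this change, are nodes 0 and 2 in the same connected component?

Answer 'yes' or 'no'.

Initial components: {0,1,3,4,5,6} {2}
Removing edge (3,4): it was a bridge — component count 2 -> 3.
New components: {0,3,6} {1,4,5} {2}
Are 0 and 2 in the same component? no

Answer: no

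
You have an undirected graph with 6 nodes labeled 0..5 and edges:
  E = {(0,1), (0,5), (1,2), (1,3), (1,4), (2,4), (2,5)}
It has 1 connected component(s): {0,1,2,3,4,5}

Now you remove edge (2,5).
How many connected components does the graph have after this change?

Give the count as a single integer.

Initial component count: 1
Remove (2,5): not a bridge. Count unchanged: 1.
  After removal, components: {0,1,2,3,4,5}
New component count: 1

Answer: 1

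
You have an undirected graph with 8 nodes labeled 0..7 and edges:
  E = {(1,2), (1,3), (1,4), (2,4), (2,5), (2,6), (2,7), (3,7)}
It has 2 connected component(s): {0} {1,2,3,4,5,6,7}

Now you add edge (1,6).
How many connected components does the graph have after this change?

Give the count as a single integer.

Answer: 2

Derivation:
Initial component count: 2
Add (1,6): endpoints already in same component. Count unchanged: 2.
New component count: 2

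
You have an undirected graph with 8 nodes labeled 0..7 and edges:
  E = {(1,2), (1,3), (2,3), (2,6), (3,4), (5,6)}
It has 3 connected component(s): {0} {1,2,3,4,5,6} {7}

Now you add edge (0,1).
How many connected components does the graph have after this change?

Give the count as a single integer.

Answer: 2

Derivation:
Initial component count: 3
Add (0,1): merges two components. Count decreases: 3 -> 2.
New component count: 2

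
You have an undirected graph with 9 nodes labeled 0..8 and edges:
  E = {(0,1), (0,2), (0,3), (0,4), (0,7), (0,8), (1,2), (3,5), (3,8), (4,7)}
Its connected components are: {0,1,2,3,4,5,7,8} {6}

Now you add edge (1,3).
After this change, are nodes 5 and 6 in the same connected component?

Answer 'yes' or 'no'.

Initial components: {0,1,2,3,4,5,7,8} {6}
Adding edge (1,3): both already in same component {0,1,2,3,4,5,7,8}. No change.
New components: {0,1,2,3,4,5,7,8} {6}
Are 5 and 6 in the same component? no

Answer: no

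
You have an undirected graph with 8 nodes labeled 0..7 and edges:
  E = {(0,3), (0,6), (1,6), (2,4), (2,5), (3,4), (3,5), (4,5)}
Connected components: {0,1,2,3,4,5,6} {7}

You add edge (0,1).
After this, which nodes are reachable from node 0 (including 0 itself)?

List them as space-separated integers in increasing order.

Answer: 0 1 2 3 4 5 6

Derivation:
Before: nodes reachable from 0: {0,1,2,3,4,5,6}
Adding (0,1): both endpoints already in same component. Reachability from 0 unchanged.
After: nodes reachable from 0: {0,1,2,3,4,5,6}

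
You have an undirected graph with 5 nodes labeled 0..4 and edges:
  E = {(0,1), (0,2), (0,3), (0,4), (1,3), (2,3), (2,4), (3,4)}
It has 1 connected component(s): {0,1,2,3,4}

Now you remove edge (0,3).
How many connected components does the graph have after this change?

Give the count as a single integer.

Answer: 1

Derivation:
Initial component count: 1
Remove (0,3): not a bridge. Count unchanged: 1.
  After removal, components: {0,1,2,3,4}
New component count: 1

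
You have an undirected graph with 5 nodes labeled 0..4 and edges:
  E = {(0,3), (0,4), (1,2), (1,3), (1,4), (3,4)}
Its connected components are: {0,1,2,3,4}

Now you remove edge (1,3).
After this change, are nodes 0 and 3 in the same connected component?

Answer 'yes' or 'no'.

Initial components: {0,1,2,3,4}
Removing edge (1,3): not a bridge — component count unchanged at 1.
New components: {0,1,2,3,4}
Are 0 and 3 in the same component? yes

Answer: yes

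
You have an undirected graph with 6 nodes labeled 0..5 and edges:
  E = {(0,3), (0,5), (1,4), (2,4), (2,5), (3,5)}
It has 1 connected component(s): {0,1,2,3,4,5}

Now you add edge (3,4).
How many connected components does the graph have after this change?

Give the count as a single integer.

Initial component count: 1
Add (3,4): endpoints already in same component. Count unchanged: 1.
New component count: 1

Answer: 1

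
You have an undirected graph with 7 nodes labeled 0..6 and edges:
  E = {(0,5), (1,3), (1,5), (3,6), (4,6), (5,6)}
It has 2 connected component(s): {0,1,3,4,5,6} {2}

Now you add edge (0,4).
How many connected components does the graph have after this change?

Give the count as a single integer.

Answer: 2

Derivation:
Initial component count: 2
Add (0,4): endpoints already in same component. Count unchanged: 2.
New component count: 2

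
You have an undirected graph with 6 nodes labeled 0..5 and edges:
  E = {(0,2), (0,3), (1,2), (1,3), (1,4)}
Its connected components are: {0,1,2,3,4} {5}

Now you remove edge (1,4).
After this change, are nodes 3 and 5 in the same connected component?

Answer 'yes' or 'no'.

Answer: no

Derivation:
Initial components: {0,1,2,3,4} {5}
Removing edge (1,4): it was a bridge — component count 2 -> 3.
New components: {0,1,2,3} {4} {5}
Are 3 and 5 in the same component? no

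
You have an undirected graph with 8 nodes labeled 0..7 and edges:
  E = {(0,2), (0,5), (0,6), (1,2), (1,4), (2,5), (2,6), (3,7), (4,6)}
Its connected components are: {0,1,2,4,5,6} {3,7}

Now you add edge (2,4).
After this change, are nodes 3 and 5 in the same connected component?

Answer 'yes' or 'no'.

Answer: no

Derivation:
Initial components: {0,1,2,4,5,6} {3,7}
Adding edge (2,4): both already in same component {0,1,2,4,5,6}. No change.
New components: {0,1,2,4,5,6} {3,7}
Are 3 and 5 in the same component? no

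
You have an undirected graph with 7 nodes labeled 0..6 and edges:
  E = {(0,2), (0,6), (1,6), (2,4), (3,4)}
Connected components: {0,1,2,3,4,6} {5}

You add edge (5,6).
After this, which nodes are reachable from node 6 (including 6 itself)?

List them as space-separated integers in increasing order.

Before: nodes reachable from 6: {0,1,2,3,4,6}
Adding (5,6): merges 6's component with another. Reachability grows.
After: nodes reachable from 6: {0,1,2,3,4,5,6}

Answer: 0 1 2 3 4 5 6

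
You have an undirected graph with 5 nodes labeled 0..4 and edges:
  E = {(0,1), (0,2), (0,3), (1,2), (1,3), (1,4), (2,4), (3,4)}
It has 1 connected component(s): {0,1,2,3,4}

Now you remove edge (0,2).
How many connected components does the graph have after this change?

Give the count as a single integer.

Initial component count: 1
Remove (0,2): not a bridge. Count unchanged: 1.
  After removal, components: {0,1,2,3,4}
New component count: 1

Answer: 1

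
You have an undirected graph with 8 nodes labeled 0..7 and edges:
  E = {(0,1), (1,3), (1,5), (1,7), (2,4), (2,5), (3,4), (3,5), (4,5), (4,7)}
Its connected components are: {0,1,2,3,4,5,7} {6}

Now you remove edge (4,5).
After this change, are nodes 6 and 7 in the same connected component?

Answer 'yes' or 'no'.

Answer: no

Derivation:
Initial components: {0,1,2,3,4,5,7} {6}
Removing edge (4,5): not a bridge — component count unchanged at 2.
New components: {0,1,2,3,4,5,7} {6}
Are 6 and 7 in the same component? no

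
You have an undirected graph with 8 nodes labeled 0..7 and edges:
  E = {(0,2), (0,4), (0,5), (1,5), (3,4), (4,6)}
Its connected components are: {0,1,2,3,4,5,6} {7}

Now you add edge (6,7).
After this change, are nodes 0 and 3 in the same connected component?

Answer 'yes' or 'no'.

Answer: yes

Derivation:
Initial components: {0,1,2,3,4,5,6} {7}
Adding edge (6,7): merges {0,1,2,3,4,5,6} and {7}.
New components: {0,1,2,3,4,5,6,7}
Are 0 and 3 in the same component? yes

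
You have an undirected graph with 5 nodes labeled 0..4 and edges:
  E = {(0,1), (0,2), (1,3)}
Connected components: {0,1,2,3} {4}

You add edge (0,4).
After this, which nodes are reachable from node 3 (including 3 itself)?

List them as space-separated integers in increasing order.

Answer: 0 1 2 3 4

Derivation:
Before: nodes reachable from 3: {0,1,2,3}
Adding (0,4): merges 3's component with another. Reachability grows.
After: nodes reachable from 3: {0,1,2,3,4}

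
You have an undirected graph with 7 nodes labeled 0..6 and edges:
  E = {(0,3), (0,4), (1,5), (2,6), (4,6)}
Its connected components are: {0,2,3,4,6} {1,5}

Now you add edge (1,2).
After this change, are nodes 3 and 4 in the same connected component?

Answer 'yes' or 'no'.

Answer: yes

Derivation:
Initial components: {0,2,3,4,6} {1,5}
Adding edge (1,2): merges {1,5} and {0,2,3,4,6}.
New components: {0,1,2,3,4,5,6}
Are 3 and 4 in the same component? yes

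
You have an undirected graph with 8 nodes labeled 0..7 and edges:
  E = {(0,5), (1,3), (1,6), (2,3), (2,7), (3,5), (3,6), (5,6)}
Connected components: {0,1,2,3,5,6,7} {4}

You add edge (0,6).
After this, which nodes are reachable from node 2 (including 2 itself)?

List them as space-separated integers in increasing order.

Answer: 0 1 2 3 5 6 7

Derivation:
Before: nodes reachable from 2: {0,1,2,3,5,6,7}
Adding (0,6): both endpoints already in same component. Reachability from 2 unchanged.
After: nodes reachable from 2: {0,1,2,3,5,6,7}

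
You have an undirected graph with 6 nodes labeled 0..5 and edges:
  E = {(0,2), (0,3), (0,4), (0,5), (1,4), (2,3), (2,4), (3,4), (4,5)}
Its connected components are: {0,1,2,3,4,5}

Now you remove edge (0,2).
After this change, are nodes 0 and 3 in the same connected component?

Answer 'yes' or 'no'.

Answer: yes

Derivation:
Initial components: {0,1,2,3,4,5}
Removing edge (0,2): not a bridge — component count unchanged at 1.
New components: {0,1,2,3,4,5}
Are 0 and 3 in the same component? yes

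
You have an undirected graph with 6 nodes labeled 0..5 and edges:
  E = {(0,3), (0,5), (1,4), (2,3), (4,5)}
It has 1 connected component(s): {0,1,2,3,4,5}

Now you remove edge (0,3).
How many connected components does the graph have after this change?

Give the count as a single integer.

Answer: 2

Derivation:
Initial component count: 1
Remove (0,3): it was a bridge. Count increases: 1 -> 2.
  After removal, components: {0,1,4,5} {2,3}
New component count: 2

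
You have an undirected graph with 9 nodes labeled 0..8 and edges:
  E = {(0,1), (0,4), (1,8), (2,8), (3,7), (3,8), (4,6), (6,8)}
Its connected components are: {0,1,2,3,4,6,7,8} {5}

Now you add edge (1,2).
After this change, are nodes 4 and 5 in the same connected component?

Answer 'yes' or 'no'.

Answer: no

Derivation:
Initial components: {0,1,2,3,4,6,7,8} {5}
Adding edge (1,2): both already in same component {0,1,2,3,4,6,7,8}. No change.
New components: {0,1,2,3,4,6,7,8} {5}
Are 4 and 5 in the same component? no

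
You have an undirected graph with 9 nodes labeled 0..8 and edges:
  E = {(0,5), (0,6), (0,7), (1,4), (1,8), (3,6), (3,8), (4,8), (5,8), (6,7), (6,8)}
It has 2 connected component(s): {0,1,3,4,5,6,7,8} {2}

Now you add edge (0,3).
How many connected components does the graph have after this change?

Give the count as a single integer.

Answer: 2

Derivation:
Initial component count: 2
Add (0,3): endpoints already in same component. Count unchanged: 2.
New component count: 2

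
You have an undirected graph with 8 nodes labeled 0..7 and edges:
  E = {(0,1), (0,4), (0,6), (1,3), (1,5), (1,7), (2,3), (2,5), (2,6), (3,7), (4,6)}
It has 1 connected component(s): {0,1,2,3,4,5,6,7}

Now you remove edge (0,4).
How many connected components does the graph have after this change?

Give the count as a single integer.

Answer: 1

Derivation:
Initial component count: 1
Remove (0,4): not a bridge. Count unchanged: 1.
  After removal, components: {0,1,2,3,4,5,6,7}
New component count: 1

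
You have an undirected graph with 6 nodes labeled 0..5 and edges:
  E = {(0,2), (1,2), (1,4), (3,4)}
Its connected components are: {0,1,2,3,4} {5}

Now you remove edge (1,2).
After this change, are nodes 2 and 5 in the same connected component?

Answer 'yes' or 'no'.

Initial components: {0,1,2,3,4} {5}
Removing edge (1,2): it was a bridge — component count 2 -> 3.
New components: {0,2} {1,3,4} {5}
Are 2 and 5 in the same component? no

Answer: no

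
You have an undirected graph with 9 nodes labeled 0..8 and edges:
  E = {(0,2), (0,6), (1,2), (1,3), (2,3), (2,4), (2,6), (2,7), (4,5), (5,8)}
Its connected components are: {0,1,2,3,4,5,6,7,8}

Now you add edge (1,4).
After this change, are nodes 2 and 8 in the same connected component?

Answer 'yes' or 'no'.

Answer: yes

Derivation:
Initial components: {0,1,2,3,4,5,6,7,8}
Adding edge (1,4): both already in same component {0,1,2,3,4,5,6,7,8}. No change.
New components: {0,1,2,3,4,5,6,7,8}
Are 2 and 8 in the same component? yes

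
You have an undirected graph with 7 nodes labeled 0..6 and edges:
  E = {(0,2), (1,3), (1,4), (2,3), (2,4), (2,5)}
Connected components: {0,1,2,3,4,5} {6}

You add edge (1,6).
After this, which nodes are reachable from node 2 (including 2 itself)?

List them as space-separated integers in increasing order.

Answer: 0 1 2 3 4 5 6

Derivation:
Before: nodes reachable from 2: {0,1,2,3,4,5}
Adding (1,6): merges 2's component with another. Reachability grows.
After: nodes reachable from 2: {0,1,2,3,4,5,6}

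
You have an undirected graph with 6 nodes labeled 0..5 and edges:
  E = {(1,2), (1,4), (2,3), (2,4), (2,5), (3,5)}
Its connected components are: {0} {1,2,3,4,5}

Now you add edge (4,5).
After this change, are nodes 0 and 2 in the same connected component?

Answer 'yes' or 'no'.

Answer: no

Derivation:
Initial components: {0} {1,2,3,4,5}
Adding edge (4,5): both already in same component {1,2,3,4,5}. No change.
New components: {0} {1,2,3,4,5}
Are 0 and 2 in the same component? no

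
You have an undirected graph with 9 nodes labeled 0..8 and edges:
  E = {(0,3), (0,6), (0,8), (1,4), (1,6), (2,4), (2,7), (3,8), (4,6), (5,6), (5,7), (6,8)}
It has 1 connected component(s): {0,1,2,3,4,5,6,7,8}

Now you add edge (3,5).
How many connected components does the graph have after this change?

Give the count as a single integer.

Answer: 1

Derivation:
Initial component count: 1
Add (3,5): endpoints already in same component. Count unchanged: 1.
New component count: 1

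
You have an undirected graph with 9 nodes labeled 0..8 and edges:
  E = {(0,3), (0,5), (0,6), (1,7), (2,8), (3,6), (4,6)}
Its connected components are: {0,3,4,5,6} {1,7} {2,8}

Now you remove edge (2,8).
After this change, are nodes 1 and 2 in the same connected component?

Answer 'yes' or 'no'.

Answer: no

Derivation:
Initial components: {0,3,4,5,6} {1,7} {2,8}
Removing edge (2,8): it was a bridge — component count 3 -> 4.
New components: {0,3,4,5,6} {1,7} {2} {8}
Are 1 and 2 in the same component? no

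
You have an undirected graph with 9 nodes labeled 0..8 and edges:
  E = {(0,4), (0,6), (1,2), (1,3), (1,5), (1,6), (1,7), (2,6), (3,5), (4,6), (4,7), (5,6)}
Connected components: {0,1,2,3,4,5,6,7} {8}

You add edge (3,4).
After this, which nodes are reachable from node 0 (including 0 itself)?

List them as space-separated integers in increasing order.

Answer: 0 1 2 3 4 5 6 7

Derivation:
Before: nodes reachable from 0: {0,1,2,3,4,5,6,7}
Adding (3,4): both endpoints already in same component. Reachability from 0 unchanged.
After: nodes reachable from 0: {0,1,2,3,4,5,6,7}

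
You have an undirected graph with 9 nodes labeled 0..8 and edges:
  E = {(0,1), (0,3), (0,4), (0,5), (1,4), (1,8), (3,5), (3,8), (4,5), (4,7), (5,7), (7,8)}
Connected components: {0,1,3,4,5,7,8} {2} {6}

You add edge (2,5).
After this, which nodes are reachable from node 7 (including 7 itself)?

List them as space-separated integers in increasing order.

Answer: 0 1 2 3 4 5 7 8

Derivation:
Before: nodes reachable from 7: {0,1,3,4,5,7,8}
Adding (2,5): merges 7's component with another. Reachability grows.
After: nodes reachable from 7: {0,1,2,3,4,5,7,8}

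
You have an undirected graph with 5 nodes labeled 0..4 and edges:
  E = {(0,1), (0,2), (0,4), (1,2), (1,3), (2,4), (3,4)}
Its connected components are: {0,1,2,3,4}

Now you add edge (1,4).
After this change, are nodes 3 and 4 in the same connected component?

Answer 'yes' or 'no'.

Answer: yes

Derivation:
Initial components: {0,1,2,3,4}
Adding edge (1,4): both already in same component {0,1,2,3,4}. No change.
New components: {0,1,2,3,4}
Are 3 and 4 in the same component? yes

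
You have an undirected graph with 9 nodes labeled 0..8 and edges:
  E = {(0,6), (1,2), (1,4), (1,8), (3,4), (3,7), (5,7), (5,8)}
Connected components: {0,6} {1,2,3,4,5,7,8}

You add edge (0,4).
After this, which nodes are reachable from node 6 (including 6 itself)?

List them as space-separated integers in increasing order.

Before: nodes reachable from 6: {0,6}
Adding (0,4): merges 6's component with another. Reachability grows.
After: nodes reachable from 6: {0,1,2,3,4,5,6,7,8}

Answer: 0 1 2 3 4 5 6 7 8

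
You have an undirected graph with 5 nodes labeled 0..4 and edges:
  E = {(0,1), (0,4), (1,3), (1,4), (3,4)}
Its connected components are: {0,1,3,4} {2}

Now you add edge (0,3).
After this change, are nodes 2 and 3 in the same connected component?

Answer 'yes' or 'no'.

Initial components: {0,1,3,4} {2}
Adding edge (0,3): both already in same component {0,1,3,4}. No change.
New components: {0,1,3,4} {2}
Are 2 and 3 in the same component? no

Answer: no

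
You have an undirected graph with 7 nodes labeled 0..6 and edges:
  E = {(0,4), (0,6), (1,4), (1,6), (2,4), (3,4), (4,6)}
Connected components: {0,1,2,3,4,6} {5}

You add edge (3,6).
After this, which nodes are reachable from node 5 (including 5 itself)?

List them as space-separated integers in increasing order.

Answer: 5

Derivation:
Before: nodes reachable from 5: {5}
Adding (3,6): both endpoints already in same component. Reachability from 5 unchanged.
After: nodes reachable from 5: {5}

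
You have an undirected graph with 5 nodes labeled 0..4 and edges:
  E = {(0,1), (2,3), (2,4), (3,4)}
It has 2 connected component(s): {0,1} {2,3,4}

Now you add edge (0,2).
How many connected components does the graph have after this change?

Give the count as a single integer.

Initial component count: 2
Add (0,2): merges two components. Count decreases: 2 -> 1.
New component count: 1

Answer: 1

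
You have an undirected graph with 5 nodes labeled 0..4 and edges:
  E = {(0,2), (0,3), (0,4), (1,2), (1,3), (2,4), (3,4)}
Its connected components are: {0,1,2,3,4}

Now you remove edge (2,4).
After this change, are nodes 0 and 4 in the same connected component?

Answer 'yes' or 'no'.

Answer: yes

Derivation:
Initial components: {0,1,2,3,4}
Removing edge (2,4): not a bridge — component count unchanged at 1.
New components: {0,1,2,3,4}
Are 0 and 4 in the same component? yes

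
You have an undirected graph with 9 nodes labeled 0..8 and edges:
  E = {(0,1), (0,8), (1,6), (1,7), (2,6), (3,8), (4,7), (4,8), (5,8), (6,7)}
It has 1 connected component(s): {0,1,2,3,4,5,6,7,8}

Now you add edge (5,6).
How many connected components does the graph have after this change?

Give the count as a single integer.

Initial component count: 1
Add (5,6): endpoints already in same component. Count unchanged: 1.
New component count: 1

Answer: 1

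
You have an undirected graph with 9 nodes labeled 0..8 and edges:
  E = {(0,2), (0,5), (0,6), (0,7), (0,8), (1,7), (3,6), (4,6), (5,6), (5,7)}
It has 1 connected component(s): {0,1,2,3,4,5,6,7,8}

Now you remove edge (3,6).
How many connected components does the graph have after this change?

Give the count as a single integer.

Initial component count: 1
Remove (3,6): it was a bridge. Count increases: 1 -> 2.
  After removal, components: {0,1,2,4,5,6,7,8} {3}
New component count: 2

Answer: 2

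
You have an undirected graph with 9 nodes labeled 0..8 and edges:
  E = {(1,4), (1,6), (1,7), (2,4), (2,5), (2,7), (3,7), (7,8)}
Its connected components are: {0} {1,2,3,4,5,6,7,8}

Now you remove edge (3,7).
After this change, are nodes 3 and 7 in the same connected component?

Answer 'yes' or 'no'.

Initial components: {0} {1,2,3,4,5,6,7,8}
Removing edge (3,7): it was a bridge — component count 2 -> 3.
New components: {0} {1,2,4,5,6,7,8} {3}
Are 3 and 7 in the same component? no

Answer: no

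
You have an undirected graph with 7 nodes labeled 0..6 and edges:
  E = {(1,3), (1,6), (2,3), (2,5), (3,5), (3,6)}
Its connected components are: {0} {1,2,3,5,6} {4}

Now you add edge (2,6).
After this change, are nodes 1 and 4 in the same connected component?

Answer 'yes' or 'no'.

Answer: no

Derivation:
Initial components: {0} {1,2,3,5,6} {4}
Adding edge (2,6): both already in same component {1,2,3,5,6}. No change.
New components: {0} {1,2,3,5,6} {4}
Are 1 and 4 in the same component? no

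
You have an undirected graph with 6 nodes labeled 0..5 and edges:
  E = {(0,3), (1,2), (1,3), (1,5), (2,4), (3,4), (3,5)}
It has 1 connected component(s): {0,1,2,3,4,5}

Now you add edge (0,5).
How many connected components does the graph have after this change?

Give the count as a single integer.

Answer: 1

Derivation:
Initial component count: 1
Add (0,5): endpoints already in same component. Count unchanged: 1.
New component count: 1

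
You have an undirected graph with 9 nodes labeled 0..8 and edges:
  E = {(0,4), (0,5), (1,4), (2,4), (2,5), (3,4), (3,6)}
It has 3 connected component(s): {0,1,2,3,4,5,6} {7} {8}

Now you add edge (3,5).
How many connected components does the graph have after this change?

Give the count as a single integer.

Answer: 3

Derivation:
Initial component count: 3
Add (3,5): endpoints already in same component. Count unchanged: 3.
New component count: 3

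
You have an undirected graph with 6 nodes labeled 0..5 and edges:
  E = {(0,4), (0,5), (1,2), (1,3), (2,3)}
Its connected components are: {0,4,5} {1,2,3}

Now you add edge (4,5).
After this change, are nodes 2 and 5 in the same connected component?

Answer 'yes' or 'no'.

Answer: no

Derivation:
Initial components: {0,4,5} {1,2,3}
Adding edge (4,5): both already in same component {0,4,5}. No change.
New components: {0,4,5} {1,2,3}
Are 2 and 5 in the same component? no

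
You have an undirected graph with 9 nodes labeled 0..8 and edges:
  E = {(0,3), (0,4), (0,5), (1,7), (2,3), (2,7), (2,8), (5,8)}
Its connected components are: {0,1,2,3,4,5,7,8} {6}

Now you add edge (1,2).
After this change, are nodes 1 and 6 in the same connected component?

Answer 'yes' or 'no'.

Initial components: {0,1,2,3,4,5,7,8} {6}
Adding edge (1,2): both already in same component {0,1,2,3,4,5,7,8}. No change.
New components: {0,1,2,3,4,5,7,8} {6}
Are 1 and 6 in the same component? no

Answer: no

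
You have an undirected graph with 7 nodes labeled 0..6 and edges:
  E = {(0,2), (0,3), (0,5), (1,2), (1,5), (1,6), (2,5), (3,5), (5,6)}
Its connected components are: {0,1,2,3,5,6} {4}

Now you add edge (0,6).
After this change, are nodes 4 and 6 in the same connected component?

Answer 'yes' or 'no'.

Answer: no

Derivation:
Initial components: {0,1,2,3,5,6} {4}
Adding edge (0,6): both already in same component {0,1,2,3,5,6}. No change.
New components: {0,1,2,3,5,6} {4}
Are 4 and 6 in the same component? no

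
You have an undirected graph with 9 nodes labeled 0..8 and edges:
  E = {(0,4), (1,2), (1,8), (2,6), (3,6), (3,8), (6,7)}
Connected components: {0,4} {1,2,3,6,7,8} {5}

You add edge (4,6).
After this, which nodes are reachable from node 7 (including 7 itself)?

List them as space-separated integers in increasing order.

Before: nodes reachable from 7: {1,2,3,6,7,8}
Adding (4,6): merges 7's component with another. Reachability grows.
After: nodes reachable from 7: {0,1,2,3,4,6,7,8}

Answer: 0 1 2 3 4 6 7 8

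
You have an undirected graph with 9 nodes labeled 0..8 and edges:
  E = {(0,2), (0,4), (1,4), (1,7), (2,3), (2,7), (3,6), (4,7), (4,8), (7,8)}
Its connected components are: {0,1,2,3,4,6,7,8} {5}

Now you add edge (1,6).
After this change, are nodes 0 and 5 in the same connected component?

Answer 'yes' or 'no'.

Answer: no

Derivation:
Initial components: {0,1,2,3,4,6,7,8} {5}
Adding edge (1,6): both already in same component {0,1,2,3,4,6,7,8}. No change.
New components: {0,1,2,3,4,6,7,8} {5}
Are 0 and 5 in the same component? no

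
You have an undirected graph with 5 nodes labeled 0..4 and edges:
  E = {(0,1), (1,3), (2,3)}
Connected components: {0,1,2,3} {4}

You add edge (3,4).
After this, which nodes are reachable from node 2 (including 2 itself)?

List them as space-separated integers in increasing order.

Before: nodes reachable from 2: {0,1,2,3}
Adding (3,4): merges 2's component with another. Reachability grows.
After: nodes reachable from 2: {0,1,2,3,4}

Answer: 0 1 2 3 4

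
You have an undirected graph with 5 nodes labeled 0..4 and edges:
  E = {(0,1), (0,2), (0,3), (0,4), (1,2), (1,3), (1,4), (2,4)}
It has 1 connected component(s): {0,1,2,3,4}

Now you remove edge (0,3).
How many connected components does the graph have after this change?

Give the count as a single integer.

Answer: 1

Derivation:
Initial component count: 1
Remove (0,3): not a bridge. Count unchanged: 1.
  After removal, components: {0,1,2,3,4}
New component count: 1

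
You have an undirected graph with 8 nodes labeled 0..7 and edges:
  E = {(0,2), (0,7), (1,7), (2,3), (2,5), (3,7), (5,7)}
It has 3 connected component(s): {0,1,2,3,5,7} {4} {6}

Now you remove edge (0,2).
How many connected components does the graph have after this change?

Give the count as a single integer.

Answer: 3

Derivation:
Initial component count: 3
Remove (0,2): not a bridge. Count unchanged: 3.
  After removal, components: {0,1,2,3,5,7} {4} {6}
New component count: 3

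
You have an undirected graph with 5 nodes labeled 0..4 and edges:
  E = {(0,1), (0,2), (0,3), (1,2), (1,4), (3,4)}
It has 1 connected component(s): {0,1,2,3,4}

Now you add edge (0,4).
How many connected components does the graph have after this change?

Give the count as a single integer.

Initial component count: 1
Add (0,4): endpoints already in same component. Count unchanged: 1.
New component count: 1

Answer: 1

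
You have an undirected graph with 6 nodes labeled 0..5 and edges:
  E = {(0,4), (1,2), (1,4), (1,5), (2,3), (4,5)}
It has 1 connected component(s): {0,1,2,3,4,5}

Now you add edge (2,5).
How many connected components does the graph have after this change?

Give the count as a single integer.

Answer: 1

Derivation:
Initial component count: 1
Add (2,5): endpoints already in same component. Count unchanged: 1.
New component count: 1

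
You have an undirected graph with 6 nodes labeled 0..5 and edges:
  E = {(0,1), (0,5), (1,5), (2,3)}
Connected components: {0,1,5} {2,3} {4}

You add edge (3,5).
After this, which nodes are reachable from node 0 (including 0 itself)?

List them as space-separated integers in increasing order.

Answer: 0 1 2 3 5

Derivation:
Before: nodes reachable from 0: {0,1,5}
Adding (3,5): merges 0's component with another. Reachability grows.
After: nodes reachable from 0: {0,1,2,3,5}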